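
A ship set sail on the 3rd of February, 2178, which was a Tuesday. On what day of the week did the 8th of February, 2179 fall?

February 3, 2178 → February 3, 2179: 365 days.
Within February 2179: 8 − 3 = 5 days.
Total: 370 days.
370 mod 7 = 6, so 6 days after Tuesday is Monday.

Monday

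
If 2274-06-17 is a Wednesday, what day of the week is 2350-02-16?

From June 17, 2274 to June 17, 2349: 75 years, of which 18 contain a Feb 29 — 57×365 + 18×366 = 27393 days.
(2300 is not a leap year (divisible by 100 but not 400).)
June 2349: 30 − 17 = 13 days remain.
Then July (31), August (31), September (30), October (31), November (30), December (31), January (31): 31 + 31 + 30 + 31 + 30 + 31 + 31 = 215 days.
February 1–16, 2350: 16 days (2350 is not a leap year).
Residual: 244 days.
Total: 27637 days.
27637 mod 7 = 1, so 1 day after Wednesday is Thursday.

Thursday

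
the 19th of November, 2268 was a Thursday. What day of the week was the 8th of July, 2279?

Day-of-year of November 19, 2268: 324.
Day-of-year of July 8, 2279: 189.
2268 has 366 days, so 366 − 324 = 42 days remain in 2268.
Full years 2269–2278: 8 common + 2 leap = 8×365 + 2×366 = 3652 days.
Total: 42 + 3652 + 189 = 3883 days.
3883 mod 7 = 5, so 5 days after Thursday is Tuesday.

Tuesday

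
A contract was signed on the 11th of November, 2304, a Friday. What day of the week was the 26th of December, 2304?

Monday

November 2304: 30 − 11 = 19 days remain.
December 1–26, 2304: 26 days.
Total: 19 + 26 = 45 days.
45 mod 7 = 3, so 3 days after Friday is Monday.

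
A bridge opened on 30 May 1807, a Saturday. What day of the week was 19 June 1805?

Wednesday

Count forward from the earlier date (June 19, 1805) to the later (May 30, 1807):
Day-of-year of June 19, 1805: 170.
Day-of-year of May 30, 1807: 150.
1805 has 365 days, so 365 − 170 = 195 days remain in 1805.
Full years: 1806: 365. Sum = 365.
Total: 195 + 365 + 150 = 710 days.
710 mod 7 = 3, so 3 days before Saturday is Wednesday.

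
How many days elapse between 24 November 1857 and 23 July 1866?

3163

From November 24, 1857 to November 24, 1865: 8 years, of which 2 contain a Feb 29 — 6×365 + 2×366 = 2922 days.
November 1865: 30 − 24 = 6 days remain.
Then December (31), January (31), February 1866 (28), March (31), April (30), May (31), June (30): 31 + 31 + 28 + 31 + 30 + 31 + 30 = 212 days.
July 1–23, 1866: 23 days.
Residual: 241 days.
Total: 3163 days.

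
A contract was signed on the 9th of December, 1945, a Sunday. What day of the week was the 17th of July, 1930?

Count forward from the earlier date (July 17, 1930) to the later (December 9, 1945):
From July 17, 1930 to July 17, 1945: 15 years, of which 4 contain a Feb 29 — 11×365 + 4×366 = 5479 days.
July 1945: 31 − 17 = 14 days remain.
Then August (31), September (30), October (31), November (30): 31 + 30 + 31 + 30 = 122 days.
December 1–9, 1945: 9 days.
Residual: 145 days.
Total: 5624 days.
5624 mod 7 = 3, so 3 days before Sunday is Thursday.

Thursday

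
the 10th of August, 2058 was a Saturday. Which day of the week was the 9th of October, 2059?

Thursday

August 10, 2058 → August 10, 2059: 365 days.
August 2059: 31 − 10 = 21 days remain.
Then September (30): 30 days.
October 1–9, 2059: 9 days.
Residual: 60 days.
Total: 425 days.
425 mod 7 = 5, so 5 days after Saturday is Thursday.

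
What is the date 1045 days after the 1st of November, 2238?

the 11th of September, 2241

Count 1045 days after November 1, 2238:
Day-of-year of November 1, 2238: 305.
Day-of-year of September 11, 2241: 254.
2238 has 365 days, so 365 − 305 = 60 days remain in 2238.
Full years: 2239: 365; 2240: 366. Sum = 731.
Total: 60 + 731 + 254 = 1045 days.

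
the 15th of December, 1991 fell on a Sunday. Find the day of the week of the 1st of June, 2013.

Day-of-year of December 15, 1991: 349.
Day-of-year of June 1, 2013: 152.
1991 has 365 days, so 365 − 349 = 16 days remain in 1991.
Full years 1992–2012: 15 common + 6 leap = 15×365 + 6×366 = 7671 days.
Total: 16 + 7671 + 152 = 7839 days.
7839 mod 7 = 6, so 6 days after Sunday is Saturday.

Saturday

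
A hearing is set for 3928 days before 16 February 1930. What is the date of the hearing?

17 May 1919

Count 3928 days before February 16, 1930:
Day-of-year of May 17, 1919: 137.
Day-of-year of February 16, 1930: 47.
1919 has 365 days, so 365 − 137 = 228 days remain in 1919.
Full years 1920–1929: 7 common + 3 leap = 7×365 + 3×366 = 3653 days.
Total: 228 + 3653 + 47 = 3928 days.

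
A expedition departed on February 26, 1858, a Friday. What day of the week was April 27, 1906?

Friday

From February 26, 1858 to February 26, 1906: 48 years, of which 11 contain a Feb 29 — 37×365 + 11×366 = 17531 days.
(1900 is not a leap year (divisible by 100 but not 400).)
February 1906: 28 − 26 = 2 days remain (1906 is not a leap year, so February has 28 days).
Then March (31): 31 days.
April 1–27, 1906: 27 days.
Residual: 60 days.
Total: 17591 days.
17591 is a multiple of 7, so April 27, 1906 falls on the same weekday: Friday.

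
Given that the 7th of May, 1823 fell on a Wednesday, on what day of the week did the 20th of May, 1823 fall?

Within May 1823: 20 − 7 = 13 days.
13 mod 7 = 6, so 6 days after Wednesday is Tuesday.

Tuesday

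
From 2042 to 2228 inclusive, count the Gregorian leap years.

Years divisible by 4: 2044, 2048, …, 2228 — 47 in all.
Of these, 2100, 2200 are divisible by 100 but not 400, so not leap.
Leap years: 47 − 2 = 45.

45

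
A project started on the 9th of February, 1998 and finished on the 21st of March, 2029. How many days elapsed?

From February 9, 1998 to February 9, 2029: 31 years, of which 8 contain a Feb 29 — 23×365 + 8×366 = 11323 days.
(2000 is a leap year (divisible by 400).)
February 2029: 28 − 9 = 19 days remain (2029 is not a leap year, so February has 28 days).
March 1–21, 2029: 21 days.
Residual: 40 days.
Total: 11363 days.

11363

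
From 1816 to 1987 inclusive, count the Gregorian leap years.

42

Years divisible by 4: 1816, 1820, …, 1984 — 43 in all.
Of these, 1900 is divisible by 100 but not 400, so not leap.
Leap years: 43 − 1 = 42.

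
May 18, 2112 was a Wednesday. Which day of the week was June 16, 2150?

Day-of-year of May 18, 2112: 139.
Day-of-year of June 16, 2150: 167.
2112 has 366 days, so 366 − 139 = 227 days remain in 2112.
Full years 2113–2149: 28 common + 9 leap = 28×365 + 9×366 = 13514 days.
Total: 227 + 13514 + 167 = 13908 days.
13908 mod 7 = 6, so 6 days after Wednesday is Tuesday.

Tuesday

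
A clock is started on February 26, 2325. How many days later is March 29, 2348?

8432

Day-of-year of February 26, 2325: 57.
Day-of-year of March 29, 2348: 89.
2325 has 365 days, so 365 − 57 = 308 days remain in 2325.
Full years 2326–2347: 17 common + 5 leap = 17×365 + 5×366 = 8035 days.
Total: 308 + 8035 + 89 = 8432 days.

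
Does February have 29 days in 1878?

No

1878 is not a leap year.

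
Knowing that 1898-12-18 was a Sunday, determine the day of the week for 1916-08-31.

Thursday

Day-of-year of December 18, 1898: 352.
Day-of-year of August 31, 1916: 244.
1898 has 365 days, so 365 − 352 = 13 days remain in 1898.
Full years 1899–1915: 14 common + 3 leap = 14×365 + 3×366 = 6208 days.
Total: 13 + 6208 + 244 = 6465 days.
6465 mod 7 = 4, so 4 days after Sunday is Thursday.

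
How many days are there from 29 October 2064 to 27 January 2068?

October 29, 2064 → October 29, 2065: 365 days.
October 29, 2065 → October 29, 2066: 365 days.
October 29, 2066 → October 29, 2067: 365 days.
October 2067: 31 − 29 = 2 days remain.
Then November (30), December (31): 30 + 31 = 61 days.
January 1–27, 2068: 27 days.
Residual: 90 days.
Total: 1185 days.

1185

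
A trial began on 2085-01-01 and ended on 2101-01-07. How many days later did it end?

5849

Day-of-year of January 1, 2085: 1.
Day-of-year of January 7, 2101: 7.
2085 has 365 days, so 365 − 1 = 364 days remain in 2085.
Full years 2086–2100: 12 common + 3 leap = 12×365 + 3×366 = 5478 days.
Total: 364 + 5478 + 7 = 5849 days.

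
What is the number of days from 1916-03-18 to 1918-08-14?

879

March 18, 1916 → March 18, 1917: 365 days.
March 18, 1917 → March 18, 1918: 365 days.
March 1918: 31 − 18 = 13 days remain.
Then April (30), May (31), June (30), July (31): 30 + 31 + 30 + 31 = 122 days.
August 1–14, 1918: 14 days.
Residual: 149 days.
Total: 879 days.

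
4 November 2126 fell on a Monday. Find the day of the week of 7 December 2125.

Friday

Count forward from the earlier date (December 7, 2125) to the later (November 4, 2126):
December 2125: 31 − 7 = 24 days remain.
Then 10 full months totalling 304 days.
November 1–4, 2126: 4 days.
Residual: 332 days.
Total: 332 days.
332 mod 7 = 3, so 3 days before Monday is Friday.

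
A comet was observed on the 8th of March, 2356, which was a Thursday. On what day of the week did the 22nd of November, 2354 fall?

Count forward from the earlier date (November 22, 2354) to the later (March 8, 2356):
November 22, 2354 → November 22, 2355: 365 days.
November 2355: 30 − 22 = 8 days remain.
Then December (31), January (31), February 2356 (29): 31 + 31 + 29 = 91 days.
March 1–8, 2356: 8 days.
Residual: 107 days.
Total: 472 days.
472 mod 7 = 3, so 3 days before Thursday is Monday.

Monday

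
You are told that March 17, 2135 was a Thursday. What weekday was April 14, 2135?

March 2135: 31 − 17 = 14 days remain.
April 1–14, 2135: 14 days.
Total: 14 + 14 = 28 days.
28 is a multiple of 7, so April 14, 2135 falls on the same weekday: Thursday.

Thursday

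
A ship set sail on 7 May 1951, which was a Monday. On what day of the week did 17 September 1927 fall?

Count forward from the earlier date (September 17, 1927) to the later (May 7, 1951):
From September 17, 1927 to September 17, 1950: 23 years, of which 6 contain a Feb 29 — 17×365 + 6×366 = 8401 days.
September 1950: 30 − 17 = 13 days remain.
Then October (31), November (30), December (31), January (31), February 1951 (28), March (31), April (30): 31 + 30 + 31 + 31 + 28 + 31 + 30 = 212 days.
May 1–7, 1951: 7 days.
Residual: 232 days.
Total: 8633 days.
8633 mod 7 = 2, so 2 days before Monday is Saturday.

Saturday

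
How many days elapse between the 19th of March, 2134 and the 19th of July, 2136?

March 19, 2134 → March 19, 2135: 365 days.
March 19, 2135 → March 19, 2136: 366 days (2136 is a leap year).
March 2136: 31 − 19 = 12 days remain.
Then April (30), May (31), June (30): 30 + 31 + 30 = 91 days.
July 1–19, 2136: 19 days.
Residual: 122 days.
Total: 853 days.

853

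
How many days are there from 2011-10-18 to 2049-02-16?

Day-of-year of October 18, 2011: 291.
Day-of-year of February 16, 2049: 47.
2011 has 365 days, so 365 − 291 = 74 days remain in 2011.
Full years 2012–2048: 27 common + 10 leap = 27×365 + 10×366 = 13515 days.
Total: 74 + 13515 + 47 = 13636 days.

13636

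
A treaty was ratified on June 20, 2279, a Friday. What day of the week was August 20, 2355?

Saturday

From June 20, 2279 to June 20, 2355: 76 years, of which 18 contain a Feb 29 — 58×365 + 18×366 = 27758 days.
(2300 is not a leap year (divisible by 100 but not 400).)
June 2355: 30 − 20 = 10 days remain.
Then July (31): 31 days.
August 1–20, 2355: 20 days.
Residual: 61 days.
Total: 27819 days.
27819 mod 7 = 1, so 1 day after Friday is Saturday.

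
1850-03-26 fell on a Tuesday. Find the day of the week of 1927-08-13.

Saturday

From March 26, 1850 to March 26, 1927: 77 years, of which 18 contain a Feb 29 — 59×365 + 18×366 = 28123 days.
(1900 is not a leap year (divisible by 100 but not 400).)
March 1927: 31 − 26 = 5 days remain.
Then April (30), May (31), June (30), July (31): 30 + 31 + 30 + 31 = 122 days.
August 1–13, 1927: 13 days.
Residual: 140 days.
Total: 28263 days.
28263 mod 7 = 4, so 4 days after Tuesday is Saturday.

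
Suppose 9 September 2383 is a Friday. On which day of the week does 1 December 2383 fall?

Thursday

September 2383: 30 − 9 = 21 days remain.
Then October (31), November (30): 31 + 30 = 61 days.
December 1, 2383: 1 day.
Total: 21 + 61 + 1 = 83 days.
83 mod 7 = 6, so 6 days after Friday is Thursday.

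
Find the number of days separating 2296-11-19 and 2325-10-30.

10571

Day-of-year of November 19, 2296: 324.
Day-of-year of October 30, 2325: 303.
2296 has 366 days, so 366 − 324 = 42 days remain in 2296.
Full years 2297–2324: 22 common + 6 leap = 22×365 + 6×366 = 10226 days.
Total: 42 + 10226 + 303 = 10571 days.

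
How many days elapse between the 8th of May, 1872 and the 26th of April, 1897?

9119

Day-of-year of May 8, 1872: 129.
Day-of-year of April 26, 1897: 116.
1872 has 366 days, so 366 − 129 = 237 days remain in 1872.
Full years 1873–1896: 18 common + 6 leap = 18×365 + 6×366 = 8766 days.
Total: 237 + 8766 + 116 = 9119 days.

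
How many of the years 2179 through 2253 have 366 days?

18

Years divisible by 4: 2180, 2184, …, 2252 — 19 in all.
Of these, 2200 is divisible by 100 but not 400, so not leap.
Leap years: 19 − 1 = 18.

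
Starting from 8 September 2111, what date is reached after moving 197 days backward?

23 February 2111

Count 197 days before September 8, 2111:
February 2111: 28 − 23 = 5 days remain (2111 is not a leap year, so February has 28 days).
Then March (31), April (30), May (31), June (30), July (31), August (31): 31 + 30 + 31 + 30 + 31 + 31 = 184 days.
September 1–8, 2111: 8 days.
Total: 5 + 184 + 8 = 197 days.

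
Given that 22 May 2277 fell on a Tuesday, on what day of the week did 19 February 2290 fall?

Day-of-year of May 22, 2277: 142.
Day-of-year of February 19, 2290: 50.
2277 has 365 days, so 365 − 142 = 223 days remain in 2277.
Full years 2278–2289: 9 common + 3 leap = 9×365 + 3×366 = 4383 days.
Total: 223 + 4383 + 50 = 4656 days.
4656 mod 7 = 1, so 1 day after Tuesday is Wednesday.

Wednesday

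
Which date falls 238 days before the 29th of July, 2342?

the 3rd of December, 2341

Count 238 days before July 29, 2342:
December 2341: 31 − 3 = 28 days remain.
Then January (31), February 2342 (28), March (31), April (30), May (31), June (30): 31 + 28 + 31 + 30 + 31 + 30 = 181 days.
July 1–29, 2342: 29 days.
Total: 28 + 181 + 29 = 238 days.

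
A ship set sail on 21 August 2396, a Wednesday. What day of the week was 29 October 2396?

Tuesday

August 2396: 31 − 21 = 10 days remain.
Then September (30): 30 days.
October 1–29, 2396: 29 days.
Total: 10 + 30 + 29 = 69 days.
69 mod 7 = 6, so 6 days after Wednesday is Tuesday.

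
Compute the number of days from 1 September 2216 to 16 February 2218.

533

Day-of-year of September 1, 2216: 245.
Day-of-year of February 16, 2218: 47.
2216 has 366 days, so 366 − 245 = 121 days remain in 2216.
Full years: 2217: 365. Sum = 365.
Total: 121 + 365 + 47 = 533 days.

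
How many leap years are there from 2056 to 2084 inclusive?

Years divisible by 4 in [2056, 2084]: 2056, 2060, 2064, 2068, 2072, 2076, 2080, 2084.
No century exceptions apply. Count: 8.

8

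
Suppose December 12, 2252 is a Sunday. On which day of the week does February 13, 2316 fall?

Sunday

Day-of-year of December 12, 2252: 347.
Day-of-year of February 13, 2316: 44.
2252 has 366 days, so 366 − 347 = 19 days remain in 2252.
Full years 2253–2315: 49 common + 14 leap = 49×365 + 14×366 = 23009 days.
Total: 19 + 23009 + 44 = 23072 days.
23072 is a multiple of 7, so February 13, 2316 falls on the same weekday: Sunday.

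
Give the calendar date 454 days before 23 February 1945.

27 November 1943

Count 454 days before February 23, 1945:
November 1943: 30 − 27 = 3 days remain.
Then 14 full months totalling 428 days.
February 1–23, 1945: 23 days (1945 is not a leap year).
Total: 3 + 428 + 23 = 454 days.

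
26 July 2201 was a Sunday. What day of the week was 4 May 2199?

Count forward from the earlier date (May 4, 2199) to the later (July 26, 2201):
May 4, 2199 → May 4, 2200: 365 days (2200 is not a leap year (divisible by 100 but not 400)).
May 4, 2200 → May 4, 2201: 365 days.
May 2201: 31 − 4 = 27 days remain.
Then June (30): 30 days.
July 1–26, 2201: 26 days.
Residual: 83 days.
Total: 813 days.
813 mod 7 = 1, so 1 day before Sunday is Saturday.

Saturday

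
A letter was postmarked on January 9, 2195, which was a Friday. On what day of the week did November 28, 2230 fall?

Sunday

Day-of-year of January 9, 2195: 9.
Day-of-year of November 28, 2230: 332.
2195 has 365 days, so 365 − 9 = 356 days remain in 2195.
Full years 2196–2229: 26 common + 8 leap = 26×365 + 8×366 = 12418 days.
Total: 356 + 12418 + 332 = 13106 days.
13106 mod 7 = 2, so 2 days after Friday is Sunday.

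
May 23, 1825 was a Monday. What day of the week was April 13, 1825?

Wednesday

Count forward from the earlier date (April 13, 1825) to the later (May 23, 1825):
April 1825: 30 − 13 = 17 days remain.
May 1–23, 1825: 23 days.
Total: 17 + 23 = 40 days.
40 mod 7 = 5, so 5 days before Monday is Wednesday.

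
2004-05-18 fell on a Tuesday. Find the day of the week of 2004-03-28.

Count forward from the earlier date (March 28, 2004) to the later (May 18, 2004):
March 2004: 31 − 28 = 3 days remain.
Then April (30): 30 days.
May 1–18, 2004: 18 days.
Total: 3 + 30 + 18 = 51 days.
51 mod 7 = 2, so 2 days before Tuesday is Sunday.

Sunday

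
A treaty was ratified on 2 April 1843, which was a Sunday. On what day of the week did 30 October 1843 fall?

Monday

April 1843: 30 − 2 = 28 days remain.
Then May (31), June (30), July (31), August (31), September (30): 31 + 30 + 31 + 31 + 30 = 153 days.
October 1–30, 1843: 30 days.
Total: 28 + 153 + 30 = 211 days.
211 mod 7 = 1, so 1 day after Sunday is Monday.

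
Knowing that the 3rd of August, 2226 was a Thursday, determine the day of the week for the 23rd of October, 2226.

Monday

August 2226: 31 − 3 = 28 days remain.
Then September (30): 30 days.
October 1–23, 2226: 23 days.
Total: 28 + 30 + 23 = 81 days.
81 mod 7 = 4, so 4 days after Thursday is Monday.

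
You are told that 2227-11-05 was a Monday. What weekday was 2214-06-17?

Count forward from the earlier date (June 17, 2214) to the later (November 5, 2227):
From June 17, 2214 to June 17, 2227: 13 years, of which 3 contain a Feb 29 — 10×365 + 3×366 = 4748 days.
June 2227: 30 − 17 = 13 days remain.
Then July (31), August (31), September (30), October (31): 31 + 31 + 30 + 31 = 123 days.
November 1–5, 2227: 5 days.
Residual: 141 days.
Total: 4889 days.
4889 mod 7 = 3, so 3 days before Monday is Friday.

Friday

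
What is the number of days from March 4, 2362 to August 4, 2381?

Day-of-year of March 4, 2362: 63.
Day-of-year of August 4, 2381: 216.
2362 has 365 days, so 365 − 63 = 302 days remain in 2362.
Full years 2363–2380: 13 common + 5 leap = 13×365 + 5×366 = 6575 days.
Total: 302 + 6575 + 216 = 7093 days.

7093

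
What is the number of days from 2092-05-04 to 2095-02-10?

1012

Day-of-year of May 4, 2092: 125.
Day-of-year of February 10, 2095: 41.
2092 has 366 days, so 366 − 125 = 241 days remain in 2092.
Full years: 2093: 365; 2094: 365. Sum = 730.
Total: 241 + 730 + 41 = 1012 days.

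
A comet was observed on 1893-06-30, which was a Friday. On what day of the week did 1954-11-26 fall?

Friday

Day-of-year of June 30, 1893: 181.
Day-of-year of November 26, 1954: 330.
1893 has 365 days, so 365 − 181 = 184 days remain in 1893.
Full years 1894–1953: 46 common + 14 leap = 46×365 + 14×366 = 21914 days.
Total: 184 + 21914 + 330 = 22428 days.
22428 is a multiple of 7, so 1954-11-26 falls on the same weekday: Friday.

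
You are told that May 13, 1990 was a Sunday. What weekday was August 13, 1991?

Day-of-year of May 13, 1990: 133.
Day-of-year of August 13, 1991: 225.
1990 has 365 days, so 365 − 133 = 232 days remain in 1990.
Total: 232 + 225 = 457 days.
457 mod 7 = 2, so 2 days after Sunday is Tuesday.

Tuesday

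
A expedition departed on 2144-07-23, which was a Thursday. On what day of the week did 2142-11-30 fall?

Friday

Count forward from the earlier date (November 30, 2142) to the later (July 23, 2144):
November 30, 2142 → November 30, 2143: 365 days.
November 2143: 30 − 30 = 0 days remain.
Then December (31), January (31), February 2144 (29), March (31), April (30), May (31), June (30): 31 + 31 + 29 + 31 + 30 + 31 + 30 = 213 days.
July 1–23, 2144: 23 days.
Residual: 236 days.
Total: 601 days.
601 mod 7 = 6, so 6 days before Thursday is Friday.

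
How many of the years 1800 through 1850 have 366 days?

12

Years divisible by 4: 1800, 1804, …, 1848 — 13 in all.
Of these, 1800 is divisible by 100 but not 400, so not leap.
Leap years: 13 − 1 = 12.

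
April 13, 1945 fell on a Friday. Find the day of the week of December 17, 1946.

Tuesday

April 13, 1945 → April 13, 1946: 365 days.
April 1946: 30 − 13 = 17 days remain.
Then May (31), June (30), July (31), August (31), September (30), October (31), November (30): 31 + 30 + 31 + 31 + 30 + 31 + 30 = 214 days.
December 1–17, 1946: 17 days.
Residual: 248 days.
Total: 613 days.
613 mod 7 = 4, so 4 days after Friday is Tuesday.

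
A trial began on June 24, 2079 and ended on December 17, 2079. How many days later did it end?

June 2079: 30 − 24 = 6 days remain.
Then July (31), August (31), September (30), October (31), November (30): 31 + 31 + 30 + 31 + 30 = 153 days.
December 1–17, 2079: 17 days.
Total: 6 + 153 + 17 = 176 days.

176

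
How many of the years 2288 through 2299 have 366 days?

3

Years divisible by 4 in [2288, 2299]: 2288, 2292, 2296.
No century exceptions apply. Count: 3.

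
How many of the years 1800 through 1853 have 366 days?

13

Years divisible by 4: 1800, 1804, …, 1852 — 14 in all.
Of these, 1800 is divisible by 100 but not 400, so not leap.
Leap years: 14 − 1 = 13.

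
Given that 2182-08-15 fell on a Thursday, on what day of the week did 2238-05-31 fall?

Day-of-year of August 15, 2182: 227.
Day-of-year of May 31, 2238: 151.
2182 has 365 days, so 365 − 227 = 138 days remain in 2182.
Full years 2183–2237: 42 common + 13 leap = 42×365 + 13×366 = 20088 days.
Total: 138 + 20088 + 151 = 20377 days.
20377 is a multiple of 7, so 2238-05-31 falls on the same weekday: Thursday.

Thursday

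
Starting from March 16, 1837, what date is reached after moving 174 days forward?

September 6, 1837

Count 174 days after March 16, 1837:
March 1837: 31 − 16 = 15 days remain.
Then April (30), May (31), June (30), July (31), August (31): 30 + 31 + 30 + 31 + 31 = 153 days.
September 1–6, 1837: 6 days.
Total: 15 + 153 + 6 = 174 days.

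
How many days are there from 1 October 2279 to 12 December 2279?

72

October 2279: 31 − 1 = 30 days remain.
Then November (30): 30 days.
December 1–12, 2279: 12 days.
Total: 30 + 30 + 12 = 72 days.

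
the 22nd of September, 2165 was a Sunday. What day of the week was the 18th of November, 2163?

Count forward from the earlier date (November 18, 2163) to the later (September 22, 2165):
Day-of-year of November 18, 2163: 322.
Day-of-year of September 22, 2165: 265.
2163 has 365 days, so 365 − 322 = 43 days remain in 2163.
Full years: 2164: 366. Sum = 366.
Total: 43 + 366 + 265 = 674 days.
674 mod 7 = 2, so 2 days before Sunday is Friday.

Friday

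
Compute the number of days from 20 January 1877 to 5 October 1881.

January 20, 1877 → January 20, 1878: 365 days.
January 20, 1878 → January 20, 1879: 365 days.
January 20, 1879 → January 20, 1880: 365 days.
January 20, 1880 → January 20, 1881: 366 days (1880 is a leap year).
January 1881: 31 − 20 = 11 days remain.
Then February 1881 (28), March (31), April (30), May (31), June (30), July (31), August (31), September (30): 28 + 31 + 30 + 31 + 30 + 31 + 31 + 30 = 242 days.
October 1–5, 1881: 5 days.
Residual: 258 days.
Total: 1719 days.

1719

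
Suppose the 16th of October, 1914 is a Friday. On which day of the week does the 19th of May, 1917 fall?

Saturday

October 16, 1914 → October 16, 1915: 365 days.
October 16, 1915 → October 16, 1916: 366 days (1916 is a leap year).
October 1916: 31 − 16 = 15 days remain.
Then November (30), December (31), January (31), February 1917 (28), March (31), April (30): 30 + 31 + 31 + 28 + 31 + 30 = 181 days.
May 1–19, 1917: 19 days.
Residual: 215 days.
Total: 946 days.
946 mod 7 = 1, so 1 day after Friday is Saturday.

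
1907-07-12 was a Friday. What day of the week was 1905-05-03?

Count forward from the earlier date (May 3, 1905) to the later (July 12, 1907):
Day-of-year of May 3, 1905: 123.
Day-of-year of July 12, 1907: 193.
1905 has 365 days, so 365 − 123 = 242 days remain in 1905.
Full years: 1906: 365. Sum = 365.
Total: 242 + 365 + 193 = 800 days.
800 mod 7 = 2, so 2 days before Friday is Wednesday.

Wednesday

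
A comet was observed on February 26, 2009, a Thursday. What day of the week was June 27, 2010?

Sunday

Day-of-year of February 26, 2009: 57.
Day-of-year of June 27, 2010: 178.
2009 has 365 days, so 365 − 57 = 308 days remain in 2009.
Total: 308 + 178 = 486 days.
486 mod 7 = 3, so 3 days after Thursday is Sunday.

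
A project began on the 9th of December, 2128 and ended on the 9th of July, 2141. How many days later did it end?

4595

From December 9, 2128 to December 9, 2140: 12 years, of which 3 contain a Feb 29 — 9×365 + 3×366 = 4383 days.
December 2140: 31 − 9 = 22 days remain.
Then January (31), February 2141 (28), March (31), April (30), May (31), June (30): 31 + 28 + 31 + 30 + 31 + 30 = 181 days.
July 1–9, 2141: 9 days.
Residual: 212 days.
Total: 4595 days.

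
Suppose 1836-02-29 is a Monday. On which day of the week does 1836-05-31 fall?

Tuesday

February 1836: 29 − 29 = 0 days remain (1836 is a leap year, so February has 29 days).
Then March (31), April (30): 31 + 30 = 61 days.
May 1–31, 1836: 31 days.
Total: 0 + 61 + 31 = 92 days.
92 mod 7 = 1, so 1 day after Monday is Tuesday.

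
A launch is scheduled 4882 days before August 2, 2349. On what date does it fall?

March 21, 2336

Count 4882 days before August 2, 2349:
From March 21, 2336 to March 21, 2349: 13 years, of which 3 contain a Feb 29 — 10×365 + 3×366 = 4748 days.
March 2349: 31 − 21 = 10 days remain.
Then April (30), May (31), June (30), July (31): 30 + 31 + 30 + 31 = 122 days.
August 1–2, 2349: 2 days.
Residual: 134 days.
Total: 4882 days.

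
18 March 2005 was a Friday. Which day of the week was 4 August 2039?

Thursday

From March 18, 2005 to March 18, 2039: 34 years, of which 8 contain a Feb 29 — 26×365 + 8×366 = 12418 days.
March 2039: 31 − 18 = 13 days remain.
Then April (30), May (31), June (30), July (31): 30 + 31 + 30 + 31 = 122 days.
August 1–4, 2039: 4 days.
Residual: 139 days.
Total: 12557 days.
12557 mod 7 = 6, so 6 days after Friday is Thursday.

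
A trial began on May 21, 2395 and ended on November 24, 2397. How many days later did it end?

May 21, 2395 → May 21, 2396: 366 days (2396 is a leap year).
May 21, 2396 → May 21, 2397: 365 days.
May 2397: 31 − 21 = 10 days remain.
Then June (30), July (31), August (31), September (30), October (31): 30 + 31 + 31 + 30 + 31 = 153 days.
November 1–24, 2397: 24 days.
Residual: 187 days.
Total: 918 days.

918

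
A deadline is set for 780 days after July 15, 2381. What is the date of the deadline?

September 3, 2383

Count 780 days after July 15, 2381:
Day-of-year of July 15, 2381: 196.
Day-of-year of September 3, 2383: 246.
2381 has 365 days, so 365 − 196 = 169 days remain in 2381.
Full years: 2382: 365. Sum = 365.
Total: 169 + 365 + 246 = 780 days.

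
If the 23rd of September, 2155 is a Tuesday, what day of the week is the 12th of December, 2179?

Sunday

Day-of-year of September 23, 2155: 266.
Day-of-year of December 12, 2179: 346.
2155 has 365 days, so 365 − 266 = 99 days remain in 2155.
Full years 2156–2178: 17 common + 6 leap = 17×365 + 6×366 = 8401 days.
Total: 99 + 8401 + 346 = 8846 days.
8846 mod 7 = 5, so 5 days after Tuesday is Sunday.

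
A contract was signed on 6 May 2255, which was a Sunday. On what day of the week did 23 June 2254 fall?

Friday

Count forward from the earlier date (June 23, 2254) to the later (May 6, 2255):
June 2254: 30 − 23 = 7 days remain.
Then 10 full months totalling 304 days.
May 1–6, 2255: 6 days.
Residual: 317 days.
Total: 317 days.
317 mod 7 = 2, so 2 days before Sunday is Friday.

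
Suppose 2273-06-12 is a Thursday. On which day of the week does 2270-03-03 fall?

Thursday

Count forward from the earlier date (March 3, 2270) to the later (June 12, 2273):
Day-of-year of March 3, 2270: 62.
Day-of-year of June 12, 2273: 163.
2270 has 365 days, so 365 − 62 = 303 days remain in 2270.
Full years: 2271: 365; 2272: 366. Sum = 731.
Total: 303 + 731 + 163 = 1197 days.
1197 is a multiple of 7, so 2270-03-03 falls on the same weekday: Thursday.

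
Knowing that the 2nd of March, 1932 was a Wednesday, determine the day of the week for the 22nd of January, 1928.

Sunday

Count forward from the earlier date (January 22, 1928) to the later (March 2, 1932):
January 22, 1928 → January 22, 1929: 366 days (1928 is a leap year).
January 22, 1929 → January 22, 1930: 365 days.
January 22, 1930 → January 22, 1931: 365 days.
January 22, 1931 → January 22, 1932: 365 days.
January 1932: 31 − 22 = 9 days remain.
Then February 1932 (29): 29 days.
March 1–2, 1932: 2 days.
Residual: 40 days.
Total: 1501 days.
1501 mod 7 = 3, so 3 days before Wednesday is Sunday.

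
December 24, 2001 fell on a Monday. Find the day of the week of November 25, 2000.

Count forward from the earlier date (November 25, 2000) to the later (December 24, 2001):
November 25, 2000 → November 25, 2001: 365 days.
November 2001: 30 − 25 = 5 days remain.
December 1–24, 2001: 24 days.
Residual: 29 days.
Total: 394 days.
394 mod 7 = 2, so 2 days before Monday is Saturday.

Saturday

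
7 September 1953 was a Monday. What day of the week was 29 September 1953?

Within September 1953: 29 − 7 = 22 days.
22 mod 7 = 1, so 1 day after Monday is Tuesday.

Tuesday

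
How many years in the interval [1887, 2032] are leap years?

36

Years divisible by 4: 1888, 1892, …, 2032 — 37 in all.
Of these, 1900 is divisible by 100 but not 400, so not leap.
2000 is divisible by 400, so still leap.
Leap years: 37 − 1 = 36.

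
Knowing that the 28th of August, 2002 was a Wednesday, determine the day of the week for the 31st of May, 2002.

Count forward from the earlier date (May 31, 2002) to the later (August 28, 2002):
May 2002: 31 − 31 = 0 days remain.
Then June (30), July (31): 30 + 31 = 61 days.
August 1–28, 2002: 28 days.
Total: 0 + 61 + 28 = 89 days.
89 mod 7 = 5, so 5 days before Wednesday is Friday.

Friday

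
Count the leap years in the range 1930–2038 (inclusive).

27

Years divisible by 4: 1932, 1936, …, 2036 — 27 in all.
2000 is divisible by 400, so still leap.
No century exceptions apply. Count: 27.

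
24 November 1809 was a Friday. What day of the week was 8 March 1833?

Day-of-year of November 24, 1809: 328.
Day-of-year of March 8, 1833: 67.
1809 has 365 days, so 365 − 328 = 37 days remain in 1809.
Full years 1810–1832: 17 common + 6 leap = 17×365 + 6×366 = 8401 days.
Total: 37 + 8401 + 67 = 8505 days.
8505 is a multiple of 7, so 8 March 1833 falls on the same weekday: Friday.

Friday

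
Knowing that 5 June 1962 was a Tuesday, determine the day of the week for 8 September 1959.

Tuesday

Count forward from the earlier date (September 8, 1959) to the later (June 5, 1962):
Day-of-year of September 8, 1959: 251.
Day-of-year of June 5, 1962: 156.
1959 has 365 days, so 365 − 251 = 114 days remain in 1959.
Full years: 1960: 366; 1961: 365. Sum = 731.
Total: 114 + 731 + 156 = 1001 days.
1001 is a multiple of 7, so 8 September 1959 falls on the same weekday: Tuesday.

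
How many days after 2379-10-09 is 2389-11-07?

Day-of-year of October 9, 2379: 282.
Day-of-year of November 7, 2389: 311.
2379 has 365 days, so 365 − 282 = 83 days remain in 2379.
Full years 2380–2388: 6 common + 3 leap = 6×365 + 3×366 = 3288 days.
Total: 83 + 3288 + 311 = 3682 days.

3682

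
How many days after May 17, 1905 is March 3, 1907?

655

May 1905: 31 − 17 = 14 days remain.
Then 21 full months totalling 638 days.
March 1–3, 1907: 3 days.
Total: 14 + 638 + 3 = 655 days.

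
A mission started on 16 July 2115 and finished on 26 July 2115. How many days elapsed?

Within July 2115: 26 − 16 = 10 days.

10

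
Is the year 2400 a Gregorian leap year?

2400 is a leap year (divisible by 400).

Yes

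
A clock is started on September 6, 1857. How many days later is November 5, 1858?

425

September 6, 1857 → September 6, 1858: 365 days.
September 1858: 30 − 6 = 24 days remain.
Then October (31): 31 days.
November 1–5, 1858: 5 days.
Residual: 60 days.
Total: 425 days.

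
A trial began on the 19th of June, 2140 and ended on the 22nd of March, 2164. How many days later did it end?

8677

Day-of-year of June 19, 2140: 171.
Day-of-year of March 22, 2164: 82.
2140 has 366 days, so 366 − 171 = 195 days remain in 2140.
Full years 2141–2163: 18 common + 5 leap = 18×365 + 5×366 = 8400 days.
Total: 195 + 8400 + 82 = 8677 days.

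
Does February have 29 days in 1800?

1800 is not a leap year (divisible by 100 but not 400).

No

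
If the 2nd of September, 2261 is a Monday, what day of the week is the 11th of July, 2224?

Count forward from the earlier date (July 11, 2224) to the later (September 2, 2261):
From July 11, 2224 to July 11, 2261: 37 years, of which 9 contain a Feb 29 — 28×365 + 9×366 = 13514 days.
July 2261: 31 − 11 = 20 days remain.
Then August (31): 31 days.
September 1–2, 2261: 2 days.
Residual: 53 days.
Total: 13567 days.
13567 mod 7 = 1, so 1 day before Monday is Sunday.

Sunday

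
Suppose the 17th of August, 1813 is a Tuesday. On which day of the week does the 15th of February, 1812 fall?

Count forward from the earlier date (February 15, 1812) to the later (August 17, 1813):
Day-of-year of February 15, 1812: 46.
Day-of-year of August 17, 1813: 229.
1812 has 366 days, so 366 − 46 = 320 days remain in 1812.
Total: 320 + 229 = 549 days.
549 mod 7 = 3, so 3 days before Tuesday is Saturday.

Saturday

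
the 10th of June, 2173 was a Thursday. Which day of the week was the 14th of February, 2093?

Saturday

Count forward from the earlier date (February 14, 2093) to the later (June 10, 2173):
Day-of-year of February 14, 2093: 45.
Day-of-year of June 10, 2173: 161.
2093 has 365 days, so 365 − 45 = 320 days remain in 2093.
Full years 2094–2172: 60 common + 19 leap = 60×365 + 19×366 = 28854 days.
Total: 320 + 28854 + 161 = 29335 days.
29335 mod 7 = 5, so 5 days before Thursday is Saturday.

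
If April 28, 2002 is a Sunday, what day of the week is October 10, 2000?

Tuesday

Count forward from the earlier date (October 10, 2000) to the later (April 28, 2002):
October 2000: 31 − 10 = 21 days remain.
Then 17 full months totalling 516 days.
April 1–28, 2002: 28 days.
Total: 21 + 516 + 28 = 565 days.
565 mod 7 = 5, so 5 days before Sunday is Tuesday.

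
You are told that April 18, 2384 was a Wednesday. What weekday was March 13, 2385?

Wednesday

April 2384: 30 − 18 = 12 days remain.
Then 10 full months totalling 304 days.
March 1–13, 2385: 13 days.
Residual: 329 days.
Total: 329 days.
329 is a multiple of 7, so March 13, 2385 falls on the same weekday: Wednesday.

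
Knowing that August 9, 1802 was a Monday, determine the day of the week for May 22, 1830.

Saturday

From August 9, 1802 to August 9, 1829: 27 years, of which 7 contain a Feb 29 — 20×365 + 7×366 = 9862 days.
August 1829: 31 − 9 = 22 days remain.
Then September (30), October (31), November (30), December (31), January (31), February 1830 (28), March (31), April (30): 30 + 31 + 30 + 31 + 31 + 28 + 31 + 30 = 242 days.
May 1–22, 1830: 22 days.
Residual: 286 days.
Total: 10148 days.
10148 mod 7 = 5, so 5 days after Monday is Saturday.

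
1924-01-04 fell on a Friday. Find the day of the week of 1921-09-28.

Count forward from the earlier date (September 28, 1921) to the later (January 4, 1924):
Day-of-year of September 28, 1921: 271.
Day-of-year of January 4, 1924: 4.
1921 has 365 days, so 365 − 271 = 94 days remain in 1921.
Full years: 1922: 365; 1923: 365. Sum = 730.
Total: 94 + 730 + 4 = 828 days.
828 mod 7 = 2, so 2 days before Friday is Wednesday.

Wednesday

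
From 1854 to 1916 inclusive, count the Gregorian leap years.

Years divisible by 4: 1856, 1860, …, 1916 — 16 in all.
Of these, 1900 is divisible by 100 but not 400, so not leap.
Leap years: 16 − 1 = 15.

15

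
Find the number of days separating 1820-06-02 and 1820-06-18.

Within June 1820: 18 − 2 = 16 days.

16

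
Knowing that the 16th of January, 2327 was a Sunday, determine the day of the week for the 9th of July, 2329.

Tuesday

January 16, 2327 → January 16, 2328: 365 days.
January 16, 2328 → January 16, 2329: 366 days (2328 is a leap year).
January 2329: 31 − 16 = 15 days remain.
Then February 2329 (28), March (31), April (30), May (31), June (30): 28 + 31 + 30 + 31 + 30 = 150 days.
July 1–9, 2329: 9 days.
Residual: 174 days.
Total: 905 days.
905 mod 7 = 2, so 2 days after Sunday is Tuesday.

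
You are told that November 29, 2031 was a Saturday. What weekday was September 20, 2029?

Thursday

Count forward from the earlier date (September 20, 2029) to the later (November 29, 2031):
September 2029: 30 − 20 = 10 days remain.
Then 25 full months totalling 761 days.
November 1–29, 2031: 29 days.
Total: 10 + 761 + 29 = 800 days.
800 mod 7 = 2, so 2 days before Saturday is Thursday.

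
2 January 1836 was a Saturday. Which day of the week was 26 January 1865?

From January 2, 1836 to January 2, 1865: 29 years, of which 8 contain a Feb 29 — 21×365 + 8×366 = 10593 days.
Within January 1865: 26 − 2 = 24 days.
Total: 10617 days.
10617 mod 7 = 5, so 5 days after Saturday is Thursday.

Thursday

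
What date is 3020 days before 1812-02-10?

1803-11-04

Count 3020 days before February 10, 1812:
From November 4, 1803 to November 4, 1811: 8 years, of which 2 contain a Feb 29 — 6×365 + 2×366 = 2922 days.
November 1811: 30 − 4 = 26 days remain.
Then December (31), January (31): 31 + 31 = 62 days.
February 1–10, 1812: 10 days (1812 is a leap year).
Residual: 98 days.
Total: 3020 days.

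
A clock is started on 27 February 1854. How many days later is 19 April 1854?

February 1854: 28 − 27 = 1 day remains (1854 is not a leap year, so February has 28 days).
Then March (31): 31 days.
April 1–19, 1854: 19 days.
Total: 1 + 31 + 19 = 51 days.

51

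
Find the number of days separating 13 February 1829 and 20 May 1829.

February 1829: 28 − 13 = 15 days remain (1829 is not a leap year, so February has 28 days).
Then March (31), April (30): 31 + 30 = 61 days.
May 1–20, 1829: 20 days.
Total: 15 + 61 + 20 = 96 days.

96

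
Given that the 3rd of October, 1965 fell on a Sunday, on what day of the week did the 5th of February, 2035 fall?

Monday

Day-of-year of October 3, 1965: 276.
Day-of-year of February 5, 2035: 36.
1965 has 365 days, so 365 − 276 = 89 days remain in 1965.
Full years 1966–2034: 52 common + 17 leap = 52×365 + 17×366 = 25202 days.
Total: 89 + 25202 + 36 = 25327 days.
25327 mod 7 = 1, so 1 day after Sunday is Monday.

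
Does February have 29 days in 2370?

2370 is not a leap year.

No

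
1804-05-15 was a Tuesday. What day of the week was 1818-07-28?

From May 15, 1804 to May 15, 1818: 14 years, of which 3 contain a Feb 29 — 11×365 + 3×366 = 5113 days.
May 1818: 31 − 15 = 16 days remain.
Then June (30): 30 days.
July 1–28, 1818: 28 days.
Residual: 74 days.
Total: 5187 days.
5187 is a multiple of 7, so 1818-07-28 falls on the same weekday: Tuesday.

Tuesday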